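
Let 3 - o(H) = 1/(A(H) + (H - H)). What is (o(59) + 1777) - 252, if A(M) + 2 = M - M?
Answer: 3057/2 ≈ 1528.5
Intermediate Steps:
A(M) = -2 (A(M) = -2 + (M - M) = -2 + 0 = -2)
o(H) = 7/2 (o(H) = 3 - 1/(-2 + (H - H)) = 3 - 1/(-2 + 0) = 3 - 1/(-2) = 3 - 1*(-½) = 3 + ½ = 7/2)
(o(59) + 1777) - 252 = (7/2 + 1777) - 252 = 3561/2 - 252 = 3057/2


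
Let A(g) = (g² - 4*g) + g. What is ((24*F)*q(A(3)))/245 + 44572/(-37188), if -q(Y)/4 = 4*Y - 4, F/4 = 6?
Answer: 82951117/2277765 ≈ 36.418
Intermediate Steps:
F = 24 (F = 4*6 = 24)
A(g) = g² - 3*g
q(Y) = 16 - 16*Y (q(Y) = -4*(4*Y - 4) = -4*(-4 + 4*Y) = 16 - 16*Y)
((24*F)*q(A(3)))/245 + 44572/(-37188) = ((24*24)*(16 - 48*(-3 + 3)))/245 + 44572/(-37188) = (576*(16 - 48*0))*(1/245) + 44572*(-1/37188) = (576*(16 - 16*0))*(1/245) - 11143/9297 = (576*(16 + 0))*(1/245) - 11143/9297 = (576*16)*(1/245) - 11143/9297 = 9216*(1/245) - 11143/9297 = 9216/245 - 11143/9297 = 82951117/2277765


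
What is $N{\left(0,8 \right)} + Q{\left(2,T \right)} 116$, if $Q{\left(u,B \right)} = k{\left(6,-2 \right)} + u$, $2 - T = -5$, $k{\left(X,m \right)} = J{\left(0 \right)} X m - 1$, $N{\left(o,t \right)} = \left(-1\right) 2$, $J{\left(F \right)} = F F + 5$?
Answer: $-6846$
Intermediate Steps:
$J{\left(F \right)} = 5 + F^{2}$ ($J{\left(F \right)} = F^{2} + 5 = 5 + F^{2}$)
$N{\left(o,t \right)} = -2$
$k{\left(X,m \right)} = -1 + 5 X m$ ($k{\left(X,m \right)} = \left(5 + 0^{2}\right) X m - 1 = \left(5 + 0\right) X m - 1 = 5 X m - 1 = -1 + 5 X m$)
$T = 7$ ($T = 2 - -5 = 2 + 5 = 7$)
$Q{\left(u,B \right)} = -61 + u$ ($Q{\left(u,B \right)} = \left(-1 + 5 \cdot 6 \left(-2\right)\right) + u = \left(-1 - 60\right) + u = -61 + u$)
$N{\left(0,8 \right)} + Q{\left(2,T \right)} 116 = -2 + \left(-61 + 2\right) 116 = -2 - 6844 = -6846$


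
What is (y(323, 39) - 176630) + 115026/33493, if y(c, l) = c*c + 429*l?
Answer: -1861090984/33493 ≈ -55567.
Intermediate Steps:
y(c, l) = c² + 429*l
(y(323, 39) - 176630) + 115026/33493 = ((323² + 429*39) - 176630) + 115026/33493 = ((104329 + 16731) - 176630) + 115026*(1/33493) = (121060 - 176630) + 115026/33493 = -55570 + 115026/33493 = -1861090984/33493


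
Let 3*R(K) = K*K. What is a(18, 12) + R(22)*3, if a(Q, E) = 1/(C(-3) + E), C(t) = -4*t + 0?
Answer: 11617/24 ≈ 484.04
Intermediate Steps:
C(t) = -4*t
a(Q, E) = 1/(12 + E) (a(Q, E) = 1/(-4*(-3) + E) = 1/(12 + E))
R(K) = K²/3 (R(K) = (K*K)/3 = K²/3)
a(18, 12) + R(22)*3 = 1/(12 + 12) + ((⅓)*22²)*3 = 1/24 + ((⅓)*484)*3 = 1/24 + (484/3)*3 = 1/24 + 484 = 11617/24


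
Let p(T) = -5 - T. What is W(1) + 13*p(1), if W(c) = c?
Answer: -77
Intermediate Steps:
W(1) + 13*p(1) = 1 + 13*(-5 - 1*1) = 1 + 13*(-5 - 1) = 1 + 13*(-6) = 1 - 78 = -77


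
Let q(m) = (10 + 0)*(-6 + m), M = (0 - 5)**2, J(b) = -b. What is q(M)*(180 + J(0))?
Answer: 34200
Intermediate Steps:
M = 25 (M = (-5)**2 = 25)
q(m) = -60 + 10*m (q(m) = 10*(-6 + m) = -60 + 10*m)
q(M)*(180 + J(0)) = (-60 + 10*25)*(180 - 1*0) = (-60 + 250)*(180 + 0) = 190*180 = 34200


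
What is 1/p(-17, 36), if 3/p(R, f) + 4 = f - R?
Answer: 49/3 ≈ 16.333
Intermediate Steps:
p(R, f) = 3/(-4 + f - R) (p(R, f) = 3/(-4 + (f - R)) = 3/(-4 + f - R))
1/p(-17, 36) = 1/(3/(-4 + 36 - 1*(-17))) = 1/(3/(-4 + 36 + 17)) = 1/(3/49) = 49/3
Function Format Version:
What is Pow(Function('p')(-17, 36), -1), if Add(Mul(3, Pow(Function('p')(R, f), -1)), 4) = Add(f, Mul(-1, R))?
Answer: Rational(49, 3) ≈ 16.333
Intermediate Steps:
Function('p')(R, f) = Mul(3, Pow(Add(-4, f, Mul(-1, R)), -1)) (Function('p')(R, f) = Mul(3, Pow(Add(-4, Add(f, Mul(-1, R))), -1)) = Mul(3, Pow(Add(-4, f, Mul(-1, R)), -1)))
Pow(Function('p')(-17, 36), -1) = Pow(Mul(3, Pow(Add(-4, 36, Mul(-1, -17)), -1)), -1) = Pow(Mul(3, Pow(Add(-4, 36, 17), -1)), -1) = Pow(Mul(3, Pow(49, -1)), -1) = Pow(Mul(3, Rational(1, 49)), -1) = Pow(Rational(3, 49), -1) = Rational(49, 3)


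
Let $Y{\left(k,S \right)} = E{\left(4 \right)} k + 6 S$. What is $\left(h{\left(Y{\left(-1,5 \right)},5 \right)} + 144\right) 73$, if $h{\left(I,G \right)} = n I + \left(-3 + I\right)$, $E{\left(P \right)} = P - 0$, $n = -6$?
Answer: $803$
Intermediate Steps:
$E{\left(P \right)} = P$ ($E{\left(P \right)} = P + 0 = P$)
$Y{\left(k,S \right)} = 4 k + 6 S$
$h{\left(I,G \right)} = -3 - 5 I$ ($h{\left(I,G \right)} = - 6 I + \left(-3 + I\right) = -3 - 5 I$)
$\left(h{\left(Y{\left(-1,5 \right)},5 \right)} + 144\right) 73 = \left(\left(-3 - 5 \left(4 \left(-1\right) + 6 \cdot 5\right)\right) + 144\right) 73 = \left(\left(-3 - 5 \left(-4 + 30\right)\right) + 144\right) 73 = \left(\left(-3 - 130\right) + 144\right) 73 = \left(-133 + 144\right) 73 = 11 \cdot 73 = 803$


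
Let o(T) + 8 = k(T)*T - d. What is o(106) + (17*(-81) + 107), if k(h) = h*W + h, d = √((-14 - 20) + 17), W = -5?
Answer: -46222 - I*√17 ≈ -46222.0 - 4.1231*I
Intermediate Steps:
d = I*√17 (d = √(-34 + 17) = √(-17) = I*√17 ≈ 4.1231*I)
k(h) = -4*h (k(h) = h*(-5) + h = -5*h + h = -4*h)
o(T) = -8 - 4*T² - I*√17 (o(T) = -8 + ((-4*T)*T - I*√17) = -8 + (-4*T² - I*√17) = -8 - 4*T² - I*√17)
o(106) + (17*(-81) + 107) = (-8 - 4*106² - I*√17) + (17*(-81) + 107) = (-8 - 4*11236 - I*√17) + (-1377 + 107) = (-8 - 44944 - I*√17) - 1270 = (-44952 - I*√17) - 1270 = -46222 - I*√17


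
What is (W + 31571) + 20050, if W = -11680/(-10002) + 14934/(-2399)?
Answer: 619257059005/11997399 ≈ 51616.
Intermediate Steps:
W = -60674774/11997399 (W = -11680*(-1/10002) + 14934*(-1/2399) = 5840/5001 - 14934/2399 = -60674774/11997399 ≈ -5.0573)
(W + 31571) + 20050 = (-60674774/11997399 + 31571) + 20050 = 378709209055/11997399 + 20050 = 619257059005/11997399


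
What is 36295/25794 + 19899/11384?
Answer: 463228543/146819448 ≈ 3.1551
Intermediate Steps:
36295/25794 + 19899/11384 = 463228543/146819448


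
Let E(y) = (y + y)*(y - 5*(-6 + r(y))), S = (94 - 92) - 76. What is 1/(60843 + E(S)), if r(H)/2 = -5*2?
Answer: 1/52555 ≈ 1.9028e-5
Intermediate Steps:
r(H) = -20 (r(H) = 2*(-5*2) = 2*(-10) = -20)
S = -74 (S = 2 - 76 = -74)
E(y) = 2*y*(130 + y) (E(y) = (y + y)*(y - 5*(-6 - 20)) = (2*y)*(y - 5*(-26)) = (2*y)*(y + 130) = (2*y)*(130 + y) = 2*y*(130 + y))
1/(60843 + E(S)) = 1/(60843 + 2*(-74)*(130 - 74)) = 1/(60843 + 2*(-74)*56) = 1/(60843 - 8288) = 1/52555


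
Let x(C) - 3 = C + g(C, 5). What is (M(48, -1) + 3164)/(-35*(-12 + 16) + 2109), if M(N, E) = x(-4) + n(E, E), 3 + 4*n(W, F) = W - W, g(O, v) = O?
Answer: 12633/7876 ≈ 1.6040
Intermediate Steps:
n(W, F) = -¾ (n(W, F) = -¾ + (W - W)/4 = -¾ + (¼)*0 = -¾ + 0 = -¾)
x(C) = 3 + 2*C (x(C) = 3 + (C + C) = 3 + 2*C)
M(N, E) = -23/4 (M(N, E) = (3 + 2*(-4)) - ¾ = (3 - 8) - ¾ = -5 - ¾ = -23/4)
(M(48, -1) + 3164)/(-35*(-12 + 16) + 2109) = (-23/4 + 3164)/(-35*(-12 + 16) + 2109) = 12633/(4*(-35*4 + 2109)) = 12633/(4*(-140 + 2109)) = (12633/4)/1969 = (12633/4)*(1/1969) = 12633/7876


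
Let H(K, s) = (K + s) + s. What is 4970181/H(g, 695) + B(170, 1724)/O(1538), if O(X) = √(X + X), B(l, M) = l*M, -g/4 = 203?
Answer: 4970181/578 + 146540*√769/769 ≈ 13883.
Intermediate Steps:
g = -812 (g = -4*203 = -812)
H(K, s) = K + 2*s
B(l, M) = M*l
O(X) = √2*√X (O(X) = √(2*X) = √2*√X)
4970181/H(g, 695) + B(170, 1724)/O(1538) = 4970181/(-812 + 2*695) + (1724*170)/((√2*√1538)) = 4970181/(-812 + 1390) + 293080/((2*√769)) = 4970181/578 + 293080*(√769/1538) = 4970181*(1/578) + 146540*√769/769 = 4970181/578 + 146540*√769/769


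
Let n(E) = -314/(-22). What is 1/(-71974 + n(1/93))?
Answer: -11/791557 ≈ -1.3897e-5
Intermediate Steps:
n(E) = 157/11 (n(E) = -314*(-1/22) = 157/11)
1/(-71974 + n(1/93)) = 1/(-71974 + 157/11) = 1/(-791557/11) = -11/791557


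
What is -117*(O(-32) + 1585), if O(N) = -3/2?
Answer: -370539/2 ≈ -1.8527e+5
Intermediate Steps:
O(N) = -3/2 (O(N) = (½)*(-3) = -3/2)
-117*(O(-32) + 1585) = -117*(-3/2 + 1585) = -117*3167/2 = -370539/2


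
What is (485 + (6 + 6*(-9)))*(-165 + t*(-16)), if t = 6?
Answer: -114057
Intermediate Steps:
(485 + (6 + 6*(-9)))*(-165 + t*(-16)) = (485 + (6 + 6*(-9)))*(-165 + 6*(-16)) = (485 + (6 - 54))*(-165 - 96) = (485 - 48)*(-261) = 437*(-261) = -114057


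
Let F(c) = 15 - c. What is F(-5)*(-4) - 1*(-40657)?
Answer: 40577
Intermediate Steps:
F(-5)*(-4) - 1*(-40657) = (15 - 1*(-5))*(-4) - 1*(-40657) = (15 + 5)*(-4) + 40657 = 20*(-4) + 40657 = -80 + 40657 = 40577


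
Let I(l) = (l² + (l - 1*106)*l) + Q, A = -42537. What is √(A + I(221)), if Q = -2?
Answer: √31717 ≈ 178.09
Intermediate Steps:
I(l) = -2 + l² + l*(-106 + l) (I(l) = (l² + (l - 1*106)*l) - 2 = (l² + (l - 106)*l) - 2 = (l² + (-106 + l)*l) - 2 = (l² + l*(-106 + l)) - 2 = -2 + l² + l*(-106 + l))
√(A + I(221)) = √(-42537 + (-2 - 106*221 + 2*221²)) = √(-42537 + (-2 - 23426 + 2*48841)) = √(-42537 + (-2 - 23426 + 97682)) = √(-42537 + 74254) = √31717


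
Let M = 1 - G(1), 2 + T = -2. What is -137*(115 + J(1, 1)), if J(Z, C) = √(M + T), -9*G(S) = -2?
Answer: -15755 - 137*I*√29/3 ≈ -15755.0 - 245.92*I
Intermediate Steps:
T = -4 (T = -2 - 2 = -4)
G(S) = 2/9 (G(S) = -⅑*(-2) = 2/9)
M = 7/9 (M = 1 - 1*2/9 = 1 - 2/9 = 7/9 ≈ 0.77778)
J(Z, C) = I*√29/3 (J(Z, C) = √(7/9 - 4) = √(-29/9) = I*√29/3)
-137*(115 + J(1, 1)) = -137*(115 + I*√29/3) = -15755 - 137*I*√29/3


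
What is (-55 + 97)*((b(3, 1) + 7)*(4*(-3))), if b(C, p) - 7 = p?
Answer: -7560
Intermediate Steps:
b(C, p) = 7 + p
(-55 + 97)*((b(3, 1) + 7)*(4*(-3))) = (-55 + 97)*(((7 + 1) + 7)*(4*(-3))) = 42*((8 + 7)*(-12)) = 42*(15*(-12)) = 42*(-180) = -7560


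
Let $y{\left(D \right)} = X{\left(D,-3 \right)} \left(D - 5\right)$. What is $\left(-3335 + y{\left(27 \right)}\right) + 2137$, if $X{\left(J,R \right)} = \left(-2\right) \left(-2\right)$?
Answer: $-1110$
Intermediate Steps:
$X{\left(J,R \right)} = 4$
$y{\left(D \right)} = -20 + 4 D$ ($y{\left(D \right)} = 4 \left(D - 5\right) = 4 \left(-5 + D\right) = -20 + 4 D$)
$\left(-3335 + y{\left(27 \right)}\right) + 2137 = \left(-3335 + \left(-20 + 4 \cdot 27\right)\right) + 2137 = \left(-3335 + \left(-20 + 108\right)\right) + 2137 = \left(-3335 + 88\right) + 2137 = -3247 + 2137 = -1110$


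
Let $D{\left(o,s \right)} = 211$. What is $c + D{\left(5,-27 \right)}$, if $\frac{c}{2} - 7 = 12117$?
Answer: $24459$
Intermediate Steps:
$c = 24248$ ($c = 14 + 2 \cdot 12117 = 14 + 24234 = 24248$)
$c + D{\left(5,-27 \right)} = 24248 + 211 = 24459$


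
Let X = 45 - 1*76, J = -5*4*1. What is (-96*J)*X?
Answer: -59520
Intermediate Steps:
J = -20 (J = -20*1 = -20)
X = -31 (X = 45 - 76 = -31)
(-96*J)*X = -96*(-20)*(-31) = 1920*(-31) = -59520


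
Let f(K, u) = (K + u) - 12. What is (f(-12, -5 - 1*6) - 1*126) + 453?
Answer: 292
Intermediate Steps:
f(K, u) = -12 + K + u
(f(-12, -5 - 1*6) - 1*126) + 453 = ((-12 - 12 + (-5 - 1*6)) - 1*126) + 453 = ((-12 - 12 + (-5 - 6)) - 126) + 453 = ((-12 - 12 - 11) - 126) + 453 = (-35 - 126) + 453 = -161 + 453 = 292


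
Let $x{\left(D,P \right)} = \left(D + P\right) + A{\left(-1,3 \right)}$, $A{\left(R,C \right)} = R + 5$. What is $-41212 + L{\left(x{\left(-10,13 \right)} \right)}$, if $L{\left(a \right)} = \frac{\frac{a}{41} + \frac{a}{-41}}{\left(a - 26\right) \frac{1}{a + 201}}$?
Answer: $-41212$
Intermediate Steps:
$A{\left(R,C \right)} = 5 + R$
$x{\left(D,P \right)} = 4 + D + P$ ($x{\left(D,P \right)} = \left(D + P\right) + \left(5 - 1\right) = \left(D + P\right) + 4 = 4 + D + P$)
$L{\left(a \right)} = 0$ ($L{\left(a \right)} = \frac{a \frac{1}{41} + a \left(- \frac{1}{41}\right)}{\left(-26 + a\right) \frac{1}{201 + a}} = \frac{\frac{a}{41} - \frac{a}{41}}{\frac{1}{201 + a} \left(-26 + a\right)} = 0 \frac{201 + a}{-26 + a} = 0$)
$-41212 + L{\left(x{\left(-10,13 \right)} \right)} = -41212 + 0 = -41212$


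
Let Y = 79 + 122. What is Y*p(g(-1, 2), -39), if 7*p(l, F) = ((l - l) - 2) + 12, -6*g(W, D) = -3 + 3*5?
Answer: 2010/7 ≈ 287.14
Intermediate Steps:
g(W, D) = -2 (g(W, D) = -(-3 + 3*5)/6 = -(-3 + 15)/6 = -⅙*12 = -2)
p(l, F) = 10/7 (p(l, F) = (((l - l) - 2) + 12)/7 = ((0 - 2) + 12)/7 = (-2 + 12)/7 = (⅐)*10 = 10/7)
Y = 201
Y*p(g(-1, 2), -39) = 201*(10/7) = 2010/7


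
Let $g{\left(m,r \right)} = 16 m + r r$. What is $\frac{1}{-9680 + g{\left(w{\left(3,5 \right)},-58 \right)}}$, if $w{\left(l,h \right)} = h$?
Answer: $- \frac{1}{6236} \approx -0.00016036$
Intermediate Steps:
$g{\left(m,r \right)} = r^{2} + 16 m$ ($g{\left(m,r \right)} = 16 m + r^{2} = r^{2} + 16 m$)
$\frac{1}{-9680 + g{\left(w{\left(3,5 \right)},-58 \right)}} = \frac{1}{-9680 + \left(\left(-58\right)^{2} + 16 \cdot 5\right)} = \frac{1}{-9680 + \left(3364 + 80\right)} = \frac{1}{-9680 + 3444} = \frac{1}{-6236} = - \frac{1}{6236}$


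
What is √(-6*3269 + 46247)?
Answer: √26633 ≈ 163.20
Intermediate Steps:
√(-6*3269 + 46247) = √(-19614 + 46247) = √26633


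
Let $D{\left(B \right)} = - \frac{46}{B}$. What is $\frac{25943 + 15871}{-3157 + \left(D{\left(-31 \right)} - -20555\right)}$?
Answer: $\frac{648117}{269692} \approx 2.4032$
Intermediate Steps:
$\frac{25943 + 15871}{-3157 + \left(D{\left(-31 \right)} - -20555\right)} = \frac{25943 + 15871}{-3157 - \left(-20555 + \frac{46}{-31}\right)} = \frac{41814}{-3157 + \left(\left(-46\right) \left(- \frac{1}{31}\right) + 20555\right)} = \frac{41814}{-3157 + \left(\frac{46}{31} + 20555\right)} = \frac{41814}{-3157 + \frac{637251}{31}} = \frac{41814}{\frac{539384}{31}} = 41814 \cdot \frac{31}{539384} = \frac{648117}{269692}$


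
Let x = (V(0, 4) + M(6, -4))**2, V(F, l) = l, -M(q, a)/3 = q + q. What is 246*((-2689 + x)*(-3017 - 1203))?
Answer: 1728469800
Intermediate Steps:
M(q, a) = -6*q (M(q, a) = -3*(q + q) = -6*q)
x = 1024 (x = (4 - 6*6)**2 = (4 - 36)**2 = (-32)**2 = 1024)
246*((-2689 + x)*(-3017 - 1203)) = 246*((-2689 + 1024)*(-3017 - 1203)) = 246*(-1665*(-4220)) = 246*7026300 = 1728469800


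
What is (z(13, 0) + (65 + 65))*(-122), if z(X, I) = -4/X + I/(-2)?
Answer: -205692/13 ≈ -15822.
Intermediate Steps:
z(X, I) = -4/X - I/2 (z(X, I) = -4/X + I*(-½) = -4/X - I/2)
(z(13, 0) + (65 + 65))*(-122) = ((-4/13 - ½*0) + (65 + 65))*(-122) = ((-4*1/13 + 0) + 130)*(-122) = ((-4/13 + 0) + 130)*(-122) = (-4/13 + 130)*(-122) = (1686/13)*(-122) = -205692/13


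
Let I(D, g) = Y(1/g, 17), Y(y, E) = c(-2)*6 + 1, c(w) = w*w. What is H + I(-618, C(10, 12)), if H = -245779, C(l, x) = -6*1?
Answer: -245754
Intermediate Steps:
C(l, x) = -6
c(w) = w²
Y(y, E) = 25 (Y(y, E) = (-2)²*6 + 1 = 4*6 + 1 = 24 + 1 = 25)
I(D, g) = 25
H + I(-618, C(10, 12)) = -245779 + 25 = -245754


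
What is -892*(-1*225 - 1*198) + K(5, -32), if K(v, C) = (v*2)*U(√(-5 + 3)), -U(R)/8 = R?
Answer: 377316 - 80*I*√2 ≈ 3.7732e+5 - 113.14*I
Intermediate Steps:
U(R) = -8*R
K(v, C) = -16*I*v*√2 (K(v, C) = (v*2)*(-8*√(-5 + 3)) = (2*v)*(-8*I*√2) = -16*I*v*√2)
-892*(-1*225 - 1*198) + K(5, -32) = -892*(-1*225 - 1*198) - 16*I*5*√2 = -892*(-225 - 198) - 80*I*√2 = -892*(-423) - 80*I*√2 = 377316 - 80*I*√2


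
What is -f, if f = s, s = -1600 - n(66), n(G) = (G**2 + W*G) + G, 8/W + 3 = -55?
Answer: 174374/29 ≈ 6012.9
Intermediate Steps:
W = -4/29 (W = 8/(-3 - 55) = 8/(-58) = 8*(-1/58) = -4/29 ≈ -0.13793)
n(G) = G**2 + 25*G/29 (n(G) = (G**2 - 4*G/29) + G = G**2 + 25*G/29)
s = -174374/29 (s = -1600 - 66*(25 + 29*66)/29 = -1600 - 66*(25 + 1914)/29 = -1600 - 66*1939/29 = -1600 - 1*127974/29 = -1600 - 127974/29 = -174374/29 ≈ -6012.9)
f = -174374/29 ≈ -6012.9
-f = -1*(-174374/29) = 174374/29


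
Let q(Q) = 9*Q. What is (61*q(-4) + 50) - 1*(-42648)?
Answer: 40502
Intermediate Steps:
(61*q(-4) + 50) - 1*(-42648) = (61*(9*(-4)) + 50) - 1*(-42648) = (61*(-36) + 50) + 42648 = (-2196 + 50) + 42648 = -2146 + 42648 = 40502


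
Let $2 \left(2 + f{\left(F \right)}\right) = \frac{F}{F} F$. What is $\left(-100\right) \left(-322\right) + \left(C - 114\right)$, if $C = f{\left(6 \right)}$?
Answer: $32087$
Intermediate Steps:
$f{\left(F \right)} = -2 + \frac{F}{2}$ ($f{\left(F \right)} = -2 + \frac{\frac{F}{F} F}{2} = -2 + \frac{1 F}{2} = -2 + \frac{F}{2}$)
$C = 1$ ($C = -2 + \frac{1}{2} \cdot 6 = -2 + 3 = 1$)
$\left(-100\right) \left(-322\right) + \left(C - 114\right) = \left(-100\right) \left(-322\right) + \left(1 - 114\right) = 32200 + \left(1 - 114\right) = 32200 - 113 = 32087$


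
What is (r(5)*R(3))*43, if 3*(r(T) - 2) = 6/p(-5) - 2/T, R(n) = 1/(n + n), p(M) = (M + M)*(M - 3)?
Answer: 9761/720 ≈ 13.557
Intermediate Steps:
p(M) = 2*M*(-3 + M) (p(M) = (2*M)*(-3 + M) = 2*M*(-3 + M))
R(n) = 1/(2*n)
r(T) = 81/40 - 2/(3*T) (r(T) = 2 + (6/((2*(-5)*(-3 - 5))) - 2/T)/3 = 2 + (6/((2*(-5)*(-8))) - 2/T)/3 = 2 + (6/80 - 2/T)/3 = 2 + (6*(1/80) - 2/T)/3 = 2 + (3/40 - 2/T)/3 = 2 + (1/40 - 2/(3*T)) = 81/40 - 2/(3*T))
(r(5)*R(3))*43 = (((1/120)*(-80 + 243*5)/5)*((1/2)/3))*43 = (((1/120)*(1/5)*(-80 + 1215))*((1/2)*(1/3)))*43 = (((1/120)*(1/5)*1135)*(1/6))*43 = ((227/120)*(1/6))*43 = (227/720)*43 = 9761/720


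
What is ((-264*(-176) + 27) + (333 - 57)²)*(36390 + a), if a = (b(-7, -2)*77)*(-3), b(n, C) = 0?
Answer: 4463852130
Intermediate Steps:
a = 0 (a = (0*77)*(-3) = 0*(-3) = 0)
((-264*(-176) + 27) + (333 - 57)²)*(36390 + a) = ((-264*(-176) + 27) + (333 - 57)²)*(36390 + 0) = ((46464 + 27) + 276²)*36390 = (46491 + 76176)*36390 = 122667*36390 = 4463852130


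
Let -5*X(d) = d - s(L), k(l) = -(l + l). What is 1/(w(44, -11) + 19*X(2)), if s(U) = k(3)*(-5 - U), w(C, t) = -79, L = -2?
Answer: -5/91 ≈ -0.054945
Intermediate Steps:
k(l) = -2*l
s(U) = 30 + 6*U (s(U) = (-2*3)*(-5 - U) = -6*(-5 - U) = 30 + 6*U)
X(d) = 18/5 - d/5 (X(d) = -(d - (30 + 6*(-2)))/5 = -(d - (30 - 12))/5 = -(d - 1*18)/5 = -(d - 18)/5 = -(-18 + d)/5 = 18/5 - d/5)
1/(w(44, -11) + 19*X(2)) = 1/(-79 + 19*(18/5 - ⅕*2)) = 1/(-79 + 19*(18/5 - ⅖)) = 1/(-79 + 19*(16/5)) = 1/(-79 + 304/5) = 1/(-91/5) = -5/91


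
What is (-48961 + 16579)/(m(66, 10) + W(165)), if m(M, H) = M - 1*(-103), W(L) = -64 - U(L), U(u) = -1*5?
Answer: -16191/55 ≈ -294.38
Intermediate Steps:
U(u) = -5
W(L) = -59 (W(L) = -64 - 1*(-5) = -64 + 5 = -59)
m(M, H) = 103 + M (m(M, H) = M + 103 = 103 + M)
(-48961 + 16579)/(m(66, 10) + W(165)) = (-48961 + 16579)/((103 + 66) - 59) = -32382/(169 - 59) = -32382/110 = -32382*1/110 = -16191/55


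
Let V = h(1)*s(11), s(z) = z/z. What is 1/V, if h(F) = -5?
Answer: -⅕ ≈ -0.20000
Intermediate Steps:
s(z) = 1
V = -5 (V = -5*1 = -5)
1/V = 1/(-5) = -⅕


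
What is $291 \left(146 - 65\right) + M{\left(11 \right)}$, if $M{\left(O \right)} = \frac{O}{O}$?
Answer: $23572$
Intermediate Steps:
$M{\left(O \right)} = 1$
$291 \left(146 - 65\right) + M{\left(11 \right)} = 291 \left(146 - 65\right) + 1 = 291 \cdot 81 + 1 = 23571 + 1 = 23572$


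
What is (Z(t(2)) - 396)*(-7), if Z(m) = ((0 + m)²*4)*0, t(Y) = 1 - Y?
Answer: 2772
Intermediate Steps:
Z(m) = 0 (Z(m) = (m²*4)*0 = (4*m²)*0 = 0)
(Z(t(2)) - 396)*(-7) = (0 - 396)*(-7) = -396*(-7) = 2772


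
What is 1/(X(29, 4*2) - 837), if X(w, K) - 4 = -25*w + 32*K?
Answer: -1/1302 ≈ -0.00076805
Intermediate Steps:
X(w, K) = 4 - 25*w + 32*K (X(w, K) = 4 + (-25*w + 32*K) = 4 - 25*w + 32*K)
1/(X(29, 4*2) - 837) = 1/((4 - 25*29 + 32*(4*2)) - 837) = 1/((4 - 725 + 32*8) - 837) = 1/((4 - 725 + 256) - 837) = 1/(-465 - 837) = 1/(-1302) = -1/1302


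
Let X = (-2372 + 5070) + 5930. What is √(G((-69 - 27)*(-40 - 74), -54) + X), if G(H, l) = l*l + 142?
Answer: √11686 ≈ 108.10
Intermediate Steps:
X = 8628 (X = 2698 + 5930 = 8628)
G(H, l) = 142 + l² (G(H, l) = l² + 142 = 142 + l²)
√(G((-69 - 27)*(-40 - 74), -54) + X) = √((142 + (-54)²) + 8628) = √((142 + 2916) + 8628) = √(3058 + 8628) = √11686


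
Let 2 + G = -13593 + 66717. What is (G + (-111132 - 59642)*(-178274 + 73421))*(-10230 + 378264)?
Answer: 6590097530049696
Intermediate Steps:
G = 53122 (G = -2 + (-13593 + 66717) = -2 + 53124 = 53122)
(G + (-111132 - 59642)*(-178274 + 73421))*(-10230 + 378264) = (53122 + (-111132 - 59642)*(-178274 + 73421))*(-10230 + 378264) = (53122 - 170774*(-104853))*368034 = (53122 + 17906166222)*368034 = 17906219344*368034 = 6590097530049696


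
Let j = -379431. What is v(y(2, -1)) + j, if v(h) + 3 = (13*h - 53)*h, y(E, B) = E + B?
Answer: -379474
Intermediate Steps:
y(E, B) = B + E
v(h) = -3 + h*(-53 + 13*h) (v(h) = -3 + (13*h - 53)*h = -3 + (-53 + 13*h)*h = -3 + h*(-53 + 13*h))
v(y(2, -1)) + j = (-3 - 53*(-1 + 2) + 13*(-1 + 2)²) - 379431 = (-3 - 53*1 + 13*1²) - 379431 = (-3 - 53 + 13*1) - 379431 = (-3 - 53 + 13) - 379431 = -43 - 379431 = -379474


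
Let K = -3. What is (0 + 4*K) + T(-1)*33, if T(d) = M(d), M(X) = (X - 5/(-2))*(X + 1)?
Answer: -12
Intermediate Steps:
M(X) = (1 + X)*(5/2 + X) (M(X) = (X - 5*(-½))*(1 + X) = (X + 5/2)*(1 + X) = (5/2 + X)*(1 + X) = (1 + X)*(5/2 + X))
T(d) = 5/2 + d² + 7*d/2
(0 + 4*K) + T(-1)*33 = (0 + 4*(-3)) + (5/2 + (-1)² + (7/2)*(-1))*33 = (0 - 12) + (5/2 + 1 - 7/2)*33 = -12 + 0*33 = -12 + 0 = -12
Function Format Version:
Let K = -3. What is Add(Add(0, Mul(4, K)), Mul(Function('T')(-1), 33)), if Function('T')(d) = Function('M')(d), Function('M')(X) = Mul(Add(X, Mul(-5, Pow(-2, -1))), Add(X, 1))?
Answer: -12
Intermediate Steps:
Function('M')(X) = Mul(Add(1, X), Add(Rational(5, 2), X)) (Function('M')(X) = Mul(Add(X, Mul(-5, Rational(-1, 2))), Add(1, X)) = Mul(Add(X, Rational(5, 2)), Add(1, X)) = Mul(Add(Rational(5, 2), X), Add(1, X)) = Mul(Add(1, X), Add(Rational(5, 2), X)))
Function('T')(d) = Add(Rational(5, 2), Pow(d, 2), Mul(Rational(7, 2), d))
Add(Add(0, Mul(4, K)), Mul(Function('T')(-1), 33)) = Add(Add(0, Mul(4, -3)), Mul(Add(Rational(5, 2), Pow(-1, 2), Mul(Rational(7, 2), -1)), 33)) = Add(Add(0, -12), Mul(Add(Rational(5, 2), 1, Rational(-7, 2)), 33)) = Add(-12, Mul(0, 33)) = Add(-12, 0) = -12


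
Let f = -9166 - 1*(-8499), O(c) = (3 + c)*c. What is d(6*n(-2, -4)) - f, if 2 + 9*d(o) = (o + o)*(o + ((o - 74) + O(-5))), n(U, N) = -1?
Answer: 6913/9 ≈ 768.11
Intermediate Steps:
O(c) = c*(3 + c)
f = -667 (f = -9166 + 8499 = -667)
d(o) = -2/9 + 2*o*(-64 + 2*o)/9 (d(o) = -2/9 + ((o + o)*(o + ((o - 74) - 5*(3 - 5))))/9 = -2/9 + ((2*o)*(o + ((-74 + o) - 5*(-2))))/9 = -2/9 + ((2*o)*(o + ((-74 + o) + 10)))/9 = -2/9 + ((2*o)*(o + (-64 + o)))/9 = -2/9 + ((2*o)*(-64 + 2*o))/9 = -2/9 + (2*o*(-64 + 2*o))/9 = -2/9 + 2*o*(-64 + 2*o)/9)
d(6*n(-2, -4)) - f = (-2/9 - 256*(-1)/3 + 4*(6*(-1))²/9) - 1*(-667) = (-2/9 - 128/9*(-6) + (4/9)*(-6)²) + 667 = (-2/9 + 256/3 + (4/9)*36) + 667 = (-2/9 + 256/3 + 16) + 667 = 910/9 + 667 = 6913/9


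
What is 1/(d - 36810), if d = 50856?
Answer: 1/14046 ≈ 7.1195e-5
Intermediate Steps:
1/(d - 36810) = 1/(50856 - 36810) = 1/14046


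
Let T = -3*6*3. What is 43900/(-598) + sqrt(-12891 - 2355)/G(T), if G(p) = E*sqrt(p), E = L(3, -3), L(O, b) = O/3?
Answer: -21950/299 + 11*sqrt(21)/3 ≈ -56.609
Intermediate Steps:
L(O, b) = O/3 (L(O, b) = O*(1/3) = O/3)
E = 1 (E = (1/3)*3 = 1)
T = -54 (T = -18*3 = -54)
G(p) = sqrt(p) (G(p) = 1*sqrt(p) = sqrt(p))
43900/(-598) + sqrt(-12891 - 2355)/G(T) = 43900/(-598) + sqrt(-12891 - 2355)/(sqrt(-54)) = 43900*(-1/598) + sqrt(-15246)/((3*I*sqrt(6))) = -21950/299 + (33*I*sqrt(14))*(-I*sqrt(6)/18) = -21950/299 + 11*sqrt(21)/3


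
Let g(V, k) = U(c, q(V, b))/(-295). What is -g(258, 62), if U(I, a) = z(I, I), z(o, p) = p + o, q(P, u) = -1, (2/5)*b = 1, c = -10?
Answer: -4/59 ≈ -0.067797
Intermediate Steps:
b = 5/2 (b = (5/2)*1 = 5/2 ≈ 2.5000)
z(o, p) = o + p
U(I, a) = 2*I (U(I, a) = I + I = 2*I)
g(V, k) = 4/59 (g(V, k) = (2*(-10))/(-295) = -20*(-1/295) = 4/59)
-g(258, 62) = -1*4/59 = -4/59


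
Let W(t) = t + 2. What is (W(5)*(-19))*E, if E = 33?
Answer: -4389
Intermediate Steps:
W(t) = 2 + t
(W(5)*(-19))*E = ((2 + 5)*(-19))*33 = (7*(-19))*33 = -133*33 = -4389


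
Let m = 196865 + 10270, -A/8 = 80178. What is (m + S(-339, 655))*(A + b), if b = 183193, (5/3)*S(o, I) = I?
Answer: -95095762968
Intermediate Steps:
A = -641424 (A = -8*80178 = -641424)
S(o, I) = 3*I/5
m = 207135
(m + S(-339, 655))*(A + b) = (207135 + (3/5)*655)*(-641424 + 183193) = (207135 + 393)*(-458231) = 207528*(-458231) = -95095762968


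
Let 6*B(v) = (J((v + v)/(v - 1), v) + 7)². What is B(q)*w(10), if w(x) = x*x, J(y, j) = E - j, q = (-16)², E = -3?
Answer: 1058400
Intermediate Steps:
q = 256
J(y, j) = -3 - j
w(x) = x²
B(v) = (4 - v)²/6 (B(v) = ((-3 - v) + 7)²/6 = (4 - v)²/6)
B(q)*w(10) = ((-4 + 256)²/6)*10² = ((⅙)*252²)*100 = ((⅙)*63504)*100 = 10584*100 = 1058400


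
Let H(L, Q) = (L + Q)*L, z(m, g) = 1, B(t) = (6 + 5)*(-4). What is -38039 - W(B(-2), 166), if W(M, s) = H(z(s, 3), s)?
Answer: -38206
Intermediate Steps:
B(t) = -44 (B(t) = 11*(-4) = -44)
H(L, Q) = L*(L + Q)
W(M, s) = 1 + s (W(M, s) = 1*(1 + s) = 1 + s)
-38039 - W(B(-2), 166) = -38039 - (1 + 166) = -38039 - 1*167 = -38039 - 167 = -38206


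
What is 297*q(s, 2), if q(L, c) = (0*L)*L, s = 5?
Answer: 0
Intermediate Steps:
q(L, c) = 0 (q(L, c) = 0*L = 0)
297*q(s, 2) = 297*0 = 0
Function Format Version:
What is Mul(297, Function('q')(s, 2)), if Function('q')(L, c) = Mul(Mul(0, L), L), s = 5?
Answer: 0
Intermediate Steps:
Function('q')(L, c) = 0 (Function('q')(L, c) = Mul(0, L) = 0)
Mul(297, Function('q')(s, 2)) = Mul(297, 0) = 0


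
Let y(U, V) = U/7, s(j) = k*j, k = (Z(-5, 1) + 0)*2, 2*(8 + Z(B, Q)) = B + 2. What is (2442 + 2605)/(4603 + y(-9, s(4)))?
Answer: 35329/32212 ≈ 1.0968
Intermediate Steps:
Z(B, Q) = -7 + B/2 (Z(B, Q) = -8 + (B + 2)/2 = -8 + (2 + B)/2 = -8 + (1 + B/2) = -7 + B/2)
k = -19 (k = ((-7 + (1/2)*(-5)) + 0)*2 = ((-7 - 5/2) + 0)*2 = (-19/2 + 0)*2 = -19/2*2 = -19)
s(j) = -19*j
y(U, V) = U/7 (y(U, V) = U*(1/7) = U/7)
(2442 + 2605)/(4603 + y(-9, s(4))) = (2442 + 2605)/(4603 + (1/7)*(-9)) = 5047/(4603 - 9/7) = 5047/(32212/7) = 5047*(7/32212) = 35329/32212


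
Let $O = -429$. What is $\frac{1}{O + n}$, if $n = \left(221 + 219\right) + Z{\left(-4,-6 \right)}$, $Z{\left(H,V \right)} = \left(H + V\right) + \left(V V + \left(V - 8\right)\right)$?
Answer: $\frac{1}{23} \approx 0.043478$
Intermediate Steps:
$Z{\left(H,V \right)} = -8 + H + V^{2} + 2 V$ ($Z{\left(H,V \right)} = \left(H + V\right) + \left(V^{2} + \left(V - 8\right)\right) = \left(H + V\right) + \left(V^{2} + \left(-8 + V\right)\right) = \left(H + V\right) + \left(-8 + V + V^{2}\right) = -8 + H + V^{2} + 2 V$)
$n = 452$ ($n = \left(221 + 219\right) + \left(-8 - 4 + \left(-6\right)^{2} + 2 \left(-6\right)\right) = 440 - -12 = 440 + 12 = 452$)
$\frac{1}{O + n} = \frac{1}{-429 + 452} = \frac{1}{23}$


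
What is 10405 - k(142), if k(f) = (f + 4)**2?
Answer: -10911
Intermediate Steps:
k(f) = (4 + f)**2
10405 - k(142) = 10405 - (4 + 142)**2 = 10405 - 1*146**2 = 10405 - 1*21316 = 10405 - 21316 = -10911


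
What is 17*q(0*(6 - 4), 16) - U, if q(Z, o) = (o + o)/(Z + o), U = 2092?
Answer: -2058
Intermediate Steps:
q(Z, o) = 2*o/(Z + o) (q(Z, o) = (2*o)/(Z + o) = 2*o/(Z + o))
17*q(0*(6 - 4), 16) - U = 17*(2*16/(0*(6 - 4) + 16)) - 1*2092 = 17*(2*16/(0*2 + 16)) - 2092 = 17*(2*16/(0 + 16)) - 2092 = 17*(2*16/16) - 2092 = 17*(2*16*(1/16)) - 2092 = 17*2 - 2092 = 34 - 2092 = -2058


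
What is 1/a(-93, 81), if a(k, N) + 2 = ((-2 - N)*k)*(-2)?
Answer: -1/15440 ≈ -6.4767e-5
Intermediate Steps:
a(k, N) = -2 - 2*k*(-2 - N) (a(k, N) = -2 + ((-2 - N)*k)*(-2) = -2 + (k*(-2 - N))*(-2) = -2 - 2*k*(-2 - N))
1/a(-93, 81) = 1/(-2 + 4*(-93) + 2*81*(-93)) = 1/(-2 - 372 - 15066) = 1/(-15440) = -1/15440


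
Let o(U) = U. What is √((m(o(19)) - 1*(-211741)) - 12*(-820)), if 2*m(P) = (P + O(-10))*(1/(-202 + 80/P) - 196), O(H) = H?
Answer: √3116835430927/3758 ≈ 469.79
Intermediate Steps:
m(P) = (-196 + 1/(-202 + 80/P))*(-10 + P)/2 (m(P) = ((P - 10)*(1/(-202 + 80/P) - 196))/2 = ((-10 + P)*(-196 + 1/(-202 + 80/P)))/2 = ((-196 + 1/(-202 + 80/P))*(-10 + P))/2 = (-196 + 1/(-202 + 80/P))*(-10 + P)/2)
√((m(o(19)) - 1*(-211741)) - 12*(-820)) = √(((-156800 - 39593*19² + 411610*19)/(4*(-40 + 101*19)) - 1*(-211741)) - 12*(-820)) = √(((-156800 - 39593*361 + 7820590)/(4*(-40 + 1919)) + 211741) + 9840) = √(((¼)*(-156800 - 14293073 + 7820590)/1879 + 211741) + 9840) = √(((¼)*(1/1879)*(-6629283) + 211741) + 9840) = √((-6629283/7516 + 211741) + 9840) = √(1584816073/7516 + 9840) = √(1658773513/7516) = √3116835430927/3758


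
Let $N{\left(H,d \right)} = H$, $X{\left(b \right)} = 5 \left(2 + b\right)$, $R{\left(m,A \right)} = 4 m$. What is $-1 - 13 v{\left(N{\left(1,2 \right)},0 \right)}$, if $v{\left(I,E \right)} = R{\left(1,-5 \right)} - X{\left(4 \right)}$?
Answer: $337$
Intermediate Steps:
$X{\left(b \right)} = 10 + 5 b$
$v{\left(I,E \right)} = -26$ ($v{\left(I,E \right)} = 4 \cdot 1 - \left(10 + 5 \cdot 4\right) = 4 - \left(10 + 20\right) = 4 - 30 = -26$)
$-1 - 13 v{\left(N{\left(1,2 \right)},0 \right)} = -1 - -338 = -1 + 338 = 337$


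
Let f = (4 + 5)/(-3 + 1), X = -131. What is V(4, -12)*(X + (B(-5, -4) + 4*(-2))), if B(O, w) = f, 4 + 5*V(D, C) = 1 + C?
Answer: 861/2 ≈ 430.50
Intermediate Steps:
V(D, C) = -3/5 + C/5 (V(D, C) = -4/5 + (1 + C)/5 = -4/5 + (1/5 + C/5) = -3/5 + C/5)
f = -9/2 (f = 9/(-2) = 9*(-1/2) = -9/2 ≈ -4.5000)
B(O, w) = -9/2
V(4, -12)*(X + (B(-5, -4) + 4*(-2))) = (-3/5 + (1/5)*(-12))*(-131 + (-9/2 + 4*(-2))) = (-3/5 - 12/5)*(-131 + (-9/2 - 8)) = -3*(-131 - 25/2) = -3*(-287/2) = 861/2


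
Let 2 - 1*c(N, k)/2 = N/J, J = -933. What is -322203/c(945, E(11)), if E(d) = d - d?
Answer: -100205133/1874 ≈ -53471.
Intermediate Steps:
E(d) = 0
c(N, k) = 4 + 2*N/933 (c(N, k) = 4 - 2*N/(-933) = 4 - 2*N*(-1)/933 = 4 - (-2)*N/933 = 4 + 2*N/933)
-322203/c(945, E(11)) = -322203/(4 + (2/933)*945) = -322203/(4 + 630/311) = -322203/1874/311 = -322203*311/1874 = -100205133/1874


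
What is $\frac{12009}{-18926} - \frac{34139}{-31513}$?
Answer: $\frac{267675097}{596415038} \approx 0.44881$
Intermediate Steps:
$\frac{12009}{-18926} - \frac{34139}{-31513} = 12009 \left(- \frac{1}{18926}\right) - - \frac{34139}{31513} = - \frac{12009}{18926} + \frac{34139}{31513} = \frac{267675097}{596415038}$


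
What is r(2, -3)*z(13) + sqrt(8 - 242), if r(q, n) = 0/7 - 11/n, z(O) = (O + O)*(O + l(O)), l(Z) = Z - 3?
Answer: 6578/3 + 3*I*sqrt(26) ≈ 2192.7 + 15.297*I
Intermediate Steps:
l(Z) = -3 + Z
z(O) = 2*O*(-3 + 2*O) (z(O) = (O + O)*(O + (-3 + O)) = (2*O)*(-3 + 2*O) = 2*O*(-3 + 2*O))
r(q, n) = -11/n (r(q, n) = 0*(1/7) - 11/n = 0 - 11/n = -11/n)
r(2, -3)*z(13) + sqrt(8 - 242) = (-11/(-3))*(2*13*(-3 + 2*13)) + sqrt(8 - 242) = (-11*(-1/3))*(2*13*(-3 + 26)) + sqrt(-234) = 11*(2*13*23)/3 + 3*I*sqrt(26) = (11/3)*598 + 3*I*sqrt(26) = 6578/3 + 3*I*sqrt(26)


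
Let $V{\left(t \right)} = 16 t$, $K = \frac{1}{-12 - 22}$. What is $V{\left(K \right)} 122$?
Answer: $- \frac{976}{17} \approx -57.412$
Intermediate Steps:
$K = - \frac{1}{34}$ ($K = \frac{1}{-34} = - \frac{1}{34} \approx -0.029412$)
$V{\left(K \right)} 122 = 16 \left(- \frac{1}{34}\right) 122 = \left(- \frac{8}{17}\right) 122 = - \frac{976}{17}$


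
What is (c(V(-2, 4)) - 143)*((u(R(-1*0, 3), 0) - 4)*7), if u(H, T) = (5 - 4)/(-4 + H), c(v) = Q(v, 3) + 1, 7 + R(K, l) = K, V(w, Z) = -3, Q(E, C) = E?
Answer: 45675/11 ≈ 4152.3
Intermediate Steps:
R(K, l) = -7 + K
c(v) = 1 + v (c(v) = v + 1 = 1 + v)
u(H, T) = 1/(-4 + H)
(c(V(-2, 4)) - 143)*((u(R(-1*0, 3), 0) - 4)*7) = ((1 - 3) - 143)*((1/(-4 + (-7 - 1*0)) - 4)*7) = (-2 - 143)*((1/(-4 + (-7 + 0)) - 4)*7) = -145*(1/(-4 - 7) - 4)*7 = -145*(1/(-11) - 4)*7 = -145*(-1/11 - 4)*7 = -(-6525)*7/11 = -145*(-315/11) = 45675/11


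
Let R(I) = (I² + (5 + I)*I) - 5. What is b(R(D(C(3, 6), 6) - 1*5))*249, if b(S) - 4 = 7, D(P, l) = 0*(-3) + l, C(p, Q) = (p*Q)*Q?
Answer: 2739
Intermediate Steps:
C(p, Q) = p*Q² (C(p, Q) = (Q*p)*Q = p*Q²)
D(P, l) = l (D(P, l) = 0 + l = l)
R(I) = -5 + I² + I*(5 + I) (R(I) = (I² + I*(5 + I)) - 5 = -5 + I² + I*(5 + I))
b(S) = 11 (b(S) = 4 + 7 = 11)
b(R(D(C(3, 6), 6) - 1*5))*249 = 11*249 = 2739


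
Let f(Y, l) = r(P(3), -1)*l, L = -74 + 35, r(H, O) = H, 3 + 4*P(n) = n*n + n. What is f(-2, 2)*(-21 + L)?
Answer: -270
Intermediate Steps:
P(n) = -3/4 + n/4 + n**2/4 (P(n) = -3/4 + (n*n + n)/4 = -3/4 + (n**2 + n)/4 = -3/4 + (n + n**2)/4 = -3/4 + (n/4 + n**2/4) = -3/4 + n/4 + n**2/4)
L = -39
f(Y, l) = 9*l/4 (f(Y, l) = (-3/4 + (1/4)*3 + (1/4)*3**2)*l = (-3/4 + 3/4 + (1/4)*9)*l = (-3/4 + 3/4 + 9/4)*l = 9*l/4)
f(-2, 2)*(-21 + L) = ((9/4)*2)*(-21 - 39) = (9/2)*(-60) = -270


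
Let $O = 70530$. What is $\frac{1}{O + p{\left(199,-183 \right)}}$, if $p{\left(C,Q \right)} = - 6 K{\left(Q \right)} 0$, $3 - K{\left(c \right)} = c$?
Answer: $\frac{1}{70530} \approx 1.4178 \cdot 10^{-5}$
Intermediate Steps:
$K{\left(c \right)} = 3 - c$
$p{\left(C,Q \right)} = 0$ ($p{\left(C,Q \right)} = - 6 \left(3 - Q\right) 0 = \left(-18 + 6 Q\right) 0 = 0$)
$\frac{1}{O + p{\left(199,-183 \right)}} = \frac{1}{70530 + 0} = \frac{1}{70530}$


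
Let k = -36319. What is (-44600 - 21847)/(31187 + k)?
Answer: 66447/5132 ≈ 12.948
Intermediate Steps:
(-44600 - 21847)/(31187 + k) = (-44600 - 21847)/(31187 - 36319) = -66447/(-5132) = -66447*(-1/5132) = 66447/5132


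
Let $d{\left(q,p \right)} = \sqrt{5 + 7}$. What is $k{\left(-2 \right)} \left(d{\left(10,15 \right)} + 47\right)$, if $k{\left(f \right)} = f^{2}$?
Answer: $188 + 8 \sqrt{3} \approx 201.86$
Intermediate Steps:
$d{\left(q,p \right)} = 2 \sqrt{3}$ ($d{\left(q,p \right)} = \sqrt{12} = 2 \sqrt{3}$)
$k{\left(-2 \right)} \left(d{\left(10,15 \right)} + 47\right) = \left(-2\right)^{2} \left(2 \sqrt{3} + 47\right) = 4 \left(47 + 2 \sqrt{3}\right) = 188 + 8 \sqrt{3}$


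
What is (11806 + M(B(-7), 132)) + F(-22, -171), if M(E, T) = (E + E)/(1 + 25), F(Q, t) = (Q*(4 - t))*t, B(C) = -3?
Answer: 8712025/13 ≈ 6.7016e+5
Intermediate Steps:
F(Q, t) = Q*t*(4 - t)
M(E, T) = E/13 (M(E, T) = (2*E)/26 = (2*E)*(1/26) = E/13)
(11806 + M(B(-7), 132)) + F(-22, -171) = (11806 + (1/13)*(-3)) - 22*(-171)*(4 - 1*(-171)) = (11806 - 3/13) - 22*(-171)*(4 + 171) = 153475/13 - 22*(-171)*175 = 153475/13 + 658350 = 8712025/13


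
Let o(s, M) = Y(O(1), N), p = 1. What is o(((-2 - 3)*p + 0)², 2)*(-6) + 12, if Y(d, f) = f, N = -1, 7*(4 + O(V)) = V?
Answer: 18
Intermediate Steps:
O(V) = -4 + V/7
o(s, M) = -1
o(((-2 - 3)*p + 0)², 2)*(-6) + 12 = -1*(-6) + 12 = 6 + 12 = 18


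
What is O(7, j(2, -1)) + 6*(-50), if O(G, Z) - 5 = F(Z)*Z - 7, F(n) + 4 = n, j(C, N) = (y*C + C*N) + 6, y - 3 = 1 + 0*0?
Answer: -206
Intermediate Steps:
y = 4 (y = 3 + (1 + 0*0) = 3 + (1 + 0) = 3 + 1 = 4)
j(C, N) = 6 + 4*C + C*N (j(C, N) = (4*C + C*N) + 6 = 6 + 4*C + C*N)
F(n) = -4 + n
O(G, Z) = -2 + Z*(-4 + Z) (O(G, Z) = 5 + ((-4 + Z)*Z - 7) = 5 + (Z*(-4 + Z) - 7) = 5 + (-7 + Z*(-4 + Z)) = -2 + Z*(-4 + Z))
O(7, j(2, -1)) + 6*(-50) = (-2 + (6 + 4*2 + 2*(-1))*(-4 + (6 + 4*2 + 2*(-1)))) + 6*(-50) = (-2 + (6 + 8 - 2)*(-4 + (6 + 8 - 2))) - 300 = (-2 + 12*(-4 + 12)) - 300 = (-2 + 12*8) - 300 = (-2 + 96) - 300 = 94 - 300 = -206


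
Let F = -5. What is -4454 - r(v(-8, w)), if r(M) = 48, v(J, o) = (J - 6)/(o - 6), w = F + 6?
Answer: -4502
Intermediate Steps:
w = 1 (w = -5 + 6 = 1)
v(J, o) = (-6 + J)/(-6 + o)
-4454 - r(v(-8, w)) = -4454 - 1*48 = -4454 - 48 = -4502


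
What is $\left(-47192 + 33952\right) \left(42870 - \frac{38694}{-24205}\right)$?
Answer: $- \frac{2747848252512}{4841} \approx -5.6762 \cdot 10^{8}$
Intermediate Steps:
$\left(-47192 + 33952\right) \left(42870 - \frac{38694}{-24205}\right) = - 13240 \left(42870 - - \frac{38694}{24205}\right) = - 13240 \left(42870 + \frac{38694}{24205}\right) = \left(-13240\right) \frac{1037707044}{24205} = - \frac{2747848252512}{4841}$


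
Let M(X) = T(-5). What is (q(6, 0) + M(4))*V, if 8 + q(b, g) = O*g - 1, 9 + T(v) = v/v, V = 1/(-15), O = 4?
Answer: 17/15 ≈ 1.1333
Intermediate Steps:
V = -1/15 ≈ -0.066667
T(v) = -8 (T(v) = -9 + v/v = -9 + 1 = -8)
M(X) = -8
q(b, g) = -9 + 4*g (q(b, g) = -8 + (4*g - 1) = -8 + (-1 + 4*g) = -9 + 4*g)
(q(6, 0) + M(4))*V = ((-9 + 4*0) - 8)*(-1/15) = ((-9 + 0) - 8)*(-1/15) = (-9 - 8)*(-1/15) = -17*(-1/15) = 17/15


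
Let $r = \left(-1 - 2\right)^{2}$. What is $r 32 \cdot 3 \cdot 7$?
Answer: $6048$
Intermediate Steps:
$r = 9$ ($r = \left(-3\right)^{2} = 9$)
$r 32 \cdot 3 \cdot 7 = 9 \cdot 32 \cdot 3 \cdot 7 = 288 \cdot 21 = 6048$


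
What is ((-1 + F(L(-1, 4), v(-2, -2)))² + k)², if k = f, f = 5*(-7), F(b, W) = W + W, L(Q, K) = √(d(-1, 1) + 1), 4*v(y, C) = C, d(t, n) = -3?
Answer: 961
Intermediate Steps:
v(y, C) = C/4
L(Q, K) = I*√2 (L(Q, K) = √(-3 + 1) = √(-2) = I*√2)
F(b, W) = 2*W
f = -35
k = -35
((-1 + F(L(-1, 4), v(-2, -2)))² + k)² = ((-1 + 2*((¼)*(-2)))² - 35)² = ((-1 + 2*(-½))² - 35)² = ((-1 - 1)² - 35)² = ((-2)² - 35)² = (4 - 35)² = (-31)² = 961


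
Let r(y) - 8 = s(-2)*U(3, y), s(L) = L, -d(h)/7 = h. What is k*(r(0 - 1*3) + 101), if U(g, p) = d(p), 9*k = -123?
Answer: -2747/3 ≈ -915.67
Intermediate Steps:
d(h) = -7*h
k = -41/3 (k = (⅑)*(-123) = -41/3 ≈ -13.667)
U(g, p) = -7*p
r(y) = 8 + 14*y (r(y) = 8 - (-14)*y = 8 + 14*y)
k*(r(0 - 1*3) + 101) = -41*((8 + 14*(0 - 1*3)) + 101)/3 = -41*((8 + 14*(0 - 3)) + 101)/3 = -41*((8 + 14*(-3)) + 101)/3 = -41*((8 - 42) + 101)/3 = -41*(-34 + 101)/3 = -41/3*67 = -2747/3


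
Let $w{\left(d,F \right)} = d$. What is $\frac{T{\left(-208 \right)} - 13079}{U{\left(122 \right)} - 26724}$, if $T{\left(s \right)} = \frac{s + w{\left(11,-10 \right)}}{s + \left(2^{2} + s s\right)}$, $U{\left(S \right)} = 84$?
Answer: $\frac{563181937}{1147118400} \approx 0.49095$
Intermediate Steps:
$T{\left(s \right)} = \frac{11 + s}{4 + s + s^{2}}$ ($T{\left(s \right)} = \frac{s + 11}{s + \left(2^{2} + s s\right)} = \frac{11 + s}{s + \left(4 + s^{2}\right)} = \frac{11 + s}{4 + s + s^{2}}$)
$\frac{T{\left(-208 \right)} - 13079}{U{\left(122 \right)} - 26724} = \frac{\frac{11 - 208}{4 - 208 + \left(-208\right)^{2}} - 13079}{84 - 26724} = \frac{\frac{1}{4 - 208 + 43264} \left(-197\right) - 13079}{-26640} = \left(\frac{1}{43060} \left(-197\right) - 13079\right) \left(- \frac{1}{26640}\right) = \left(- \frac{197}{43060} - 13079\right) \left(- \frac{1}{26640}\right) = \left(- \frac{563181937}{43060}\right) \left(- \frac{1}{26640}\right) = \frac{563181937}{1147118400}$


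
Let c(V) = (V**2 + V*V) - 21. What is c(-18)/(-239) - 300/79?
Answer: -121233/18881 ≈ -6.4209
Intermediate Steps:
c(V) = -21 + 2*V**2 (c(V) = (V**2 + V**2) - 21 = 2*V**2 - 21 = -21 + 2*V**2)
c(-18)/(-239) - 300/79 = (-21 + 2*(-18)**2)/(-239) - 300/79 = (-21 + 2*324)*(-1/239) - 300*1/79 = (-21 + 648)*(-1/239) - 300/79 = 627*(-1/239) - 300/79 = -627/239 - 300/79 = -121233/18881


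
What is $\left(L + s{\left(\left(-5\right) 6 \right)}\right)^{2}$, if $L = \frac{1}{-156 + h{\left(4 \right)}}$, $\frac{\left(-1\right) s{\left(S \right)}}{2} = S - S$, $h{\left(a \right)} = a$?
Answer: $\frac{1}{23104} \approx 4.3283 \cdot 10^{-5}$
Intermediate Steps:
$s{\left(S \right)} = 0$ ($s{\left(S \right)} = - 2 \left(S - S\right) = \left(-2\right) 0 = 0$)
$L = - \frac{1}{152}$ ($L = \frac{1}{-156 + 4} = \frac{1}{-152} = - \frac{1}{152} \approx -0.0065789$)
$\left(L + s{\left(\left(-5\right) 6 \right)}\right)^{2} = \left(- \frac{1}{152} + 0\right)^{2} = \left(- \frac{1}{152}\right)^{2} = \frac{1}{23104}$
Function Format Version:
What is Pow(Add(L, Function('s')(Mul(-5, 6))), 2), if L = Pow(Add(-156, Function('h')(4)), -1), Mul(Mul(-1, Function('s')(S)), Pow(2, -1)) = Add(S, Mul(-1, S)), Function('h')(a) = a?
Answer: Rational(1, 23104) ≈ 4.3283e-5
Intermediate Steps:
Function('s')(S) = 0 (Function('s')(S) = Mul(-2, Add(S, Mul(-1, S))) = Mul(-2, 0) = 0)
L = Rational(-1, 152) (L = Pow(Add(-156, 4), -1) = Pow(-152, -1) = Rational(-1, 152) ≈ -0.0065789)
Pow(Add(L, Function('s')(Mul(-5, 6))), 2) = Pow(Add(Rational(-1, 152), 0), 2) = Pow(Rational(-1, 152), 2) = Rational(1, 23104)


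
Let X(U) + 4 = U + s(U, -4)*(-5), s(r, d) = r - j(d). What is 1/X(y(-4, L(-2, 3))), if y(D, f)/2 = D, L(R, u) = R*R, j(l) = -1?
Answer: 1/23 ≈ 0.043478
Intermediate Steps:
s(r, d) = 1 + r (s(r, d) = r - 1*(-1) = r + 1 = 1 + r)
L(R, u) = R²
y(D, f) = 2*D
X(U) = -9 - 4*U (X(U) = -4 + (U + (1 + U)*(-5)) = -4 + (U + (-5 - 5*U)) = -4 + (-5 - 4*U) = -9 - 4*U)
1/X(y(-4, L(-2, 3))) = 1/(-9 - 8*(-4)) = 1/(-9 - 4*(-8)) = 1/(-9 + 32) = 1/23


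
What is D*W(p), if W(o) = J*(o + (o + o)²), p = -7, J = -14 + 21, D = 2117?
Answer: 2800791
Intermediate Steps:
J = 7
W(o) = 7*o + 28*o² (W(o) = 7*(o + (o + o)²) = 7*(o + (2*o)²) = 7*(o + 4*o²) = 7*o + 28*o²)
D*W(p) = 2117*(7*(-7)*(1 + 4*(-7))) = 2117*(7*(-7)*(1 - 28)) = 2117*(7*(-7)*(-27)) = 2117*1323 = 2800791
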